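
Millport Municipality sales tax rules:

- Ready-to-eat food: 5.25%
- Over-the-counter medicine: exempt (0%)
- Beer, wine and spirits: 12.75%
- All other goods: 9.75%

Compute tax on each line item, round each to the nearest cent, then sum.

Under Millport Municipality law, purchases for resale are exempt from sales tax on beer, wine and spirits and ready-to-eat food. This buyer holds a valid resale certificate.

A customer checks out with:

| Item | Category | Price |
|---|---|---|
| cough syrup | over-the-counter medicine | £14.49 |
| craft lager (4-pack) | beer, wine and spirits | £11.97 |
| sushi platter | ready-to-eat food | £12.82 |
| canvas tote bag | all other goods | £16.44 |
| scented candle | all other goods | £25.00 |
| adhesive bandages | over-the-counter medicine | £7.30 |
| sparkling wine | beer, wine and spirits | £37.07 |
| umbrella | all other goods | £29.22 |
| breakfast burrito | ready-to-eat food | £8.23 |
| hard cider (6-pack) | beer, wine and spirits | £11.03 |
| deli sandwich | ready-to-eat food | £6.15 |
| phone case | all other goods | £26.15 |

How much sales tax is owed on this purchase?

Cough syrup £14.49: over-the-counter medicine → 0% → £0.00
Craft lager (4-pack) £11.97: beer, wine and spirits, buyer-exempt → 0% → £0.00
Sushi platter £12.82: ready-to-eat food, buyer-exempt → 0% → £0.00
Canvas tote bag £16.44: all other goods → 9.75% → £1.60
Scented candle £25.00: all other goods → 9.75% → £2.44
Adhesive bandages £7.30: over-the-counter medicine → 0% → £0.00
Sparkling wine £37.07: beer, wine and spirits, buyer-exempt → 0% → £0.00
Umbrella £29.22: all other goods → 9.75% → £2.85
Breakfast burrito £8.23: ready-to-eat food, buyer-exempt → 0% → £0.00
Hard cider (6-pack) £11.03: beer, wine and spirits, buyer-exempt → 0% → £0.00
Deli sandwich £6.15: ready-to-eat food, buyer-exempt → 0% → £0.00
Phone case £26.15: all other goods → 9.75% → £2.55
Total tax = £1.60 + £2.44 + £2.85 + £2.55 = £9.44

£9.44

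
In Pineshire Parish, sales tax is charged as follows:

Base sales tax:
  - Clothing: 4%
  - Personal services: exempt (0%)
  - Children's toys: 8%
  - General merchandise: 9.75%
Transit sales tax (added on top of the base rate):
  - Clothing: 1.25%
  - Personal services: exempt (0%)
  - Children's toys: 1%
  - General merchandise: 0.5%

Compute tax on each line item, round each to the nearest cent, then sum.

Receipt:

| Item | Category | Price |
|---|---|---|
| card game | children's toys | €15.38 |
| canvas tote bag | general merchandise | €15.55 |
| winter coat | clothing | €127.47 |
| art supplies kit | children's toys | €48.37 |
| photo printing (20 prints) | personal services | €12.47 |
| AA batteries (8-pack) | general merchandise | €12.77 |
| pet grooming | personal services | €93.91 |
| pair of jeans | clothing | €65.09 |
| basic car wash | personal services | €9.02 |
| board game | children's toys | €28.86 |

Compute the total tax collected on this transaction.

€21.34

Card game €15.38: children's toys → 8% + 1% transit = 9% → €1.38
Canvas tote bag €15.55: general merchandise → 9.75% + 0.5% transit = 10.25% → €1.59
Winter coat €127.47: clothing → 4% + 1.25% transit = 5.25% → €6.69
Art supplies kit €48.37: children's toys → 8% + 1% transit = 9% → €4.35
Photo printing (20 prints) €12.47: personal services → 0% + 0% transit = 0% → €0.00
AA batteries (8-pack) €12.77: general merchandise → 9.75% + 0.5% transit = 10.25% → €1.31
Pet grooming €93.91: personal services → 0% + 0% transit = 0% → €0.00
Pair of jeans €65.09: clothing → 4% + 1.25% transit = 5.25% → €3.42
Basic car wash €9.02: personal services → 0% + 0% transit = 0% → €0.00
Board game €28.86: children's toys → 8% + 1% transit = 9% → €2.60
Total tax = €1.38 + €1.59 + €6.69 + €4.35 + €1.31 + €3.42 + €2.60 = €21.34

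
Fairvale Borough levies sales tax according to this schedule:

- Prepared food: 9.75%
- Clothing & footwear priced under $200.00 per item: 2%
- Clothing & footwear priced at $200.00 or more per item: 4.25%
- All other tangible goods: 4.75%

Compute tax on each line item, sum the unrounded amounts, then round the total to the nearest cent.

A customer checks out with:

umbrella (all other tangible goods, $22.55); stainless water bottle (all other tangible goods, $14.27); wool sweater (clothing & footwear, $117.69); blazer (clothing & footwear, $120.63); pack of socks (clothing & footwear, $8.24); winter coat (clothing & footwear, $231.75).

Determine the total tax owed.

$16.53

Umbrella $22.55: all other tangible goods → 4.75% → $1.071125
Stainless water bottle $14.27: all other tangible goods → 4.75% → $0.677825
Wool sweater $117.69: clothing & footwear, under $200.00 → 2% → $2.3538
Blazer $120.63: clothing & footwear, under $200.00 → 2% → $2.4126
Pack of socks $8.24: clothing & footwear, under $200.00 → 2% → $0.1648
Winter coat $231.75: clothing & footwear, $200.00 or more → 4.25% → $9.849375
Unrounded tax sum = $16.529525 → $16.53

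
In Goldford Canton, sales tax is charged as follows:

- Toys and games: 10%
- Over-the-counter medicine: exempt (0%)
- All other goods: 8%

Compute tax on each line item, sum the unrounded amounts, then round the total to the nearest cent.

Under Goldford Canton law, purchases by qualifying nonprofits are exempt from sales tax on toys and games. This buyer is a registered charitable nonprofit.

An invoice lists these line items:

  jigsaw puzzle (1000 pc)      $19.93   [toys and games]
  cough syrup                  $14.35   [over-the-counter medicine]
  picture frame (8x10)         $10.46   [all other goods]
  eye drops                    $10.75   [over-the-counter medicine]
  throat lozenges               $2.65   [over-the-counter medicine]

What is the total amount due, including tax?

$58.98

Jigsaw puzzle (1000 pc) $19.93: toys and games, buyer-exempt → 0% → $0.00
Cough syrup $14.35: over-the-counter medicine → 0% → $0.00
Picture frame (8x10) $10.46: all other goods → 8% → $0.8368
Eye drops $10.75: over-the-counter medicine → 0% → $0.00
Throat lozenges $2.65: over-the-counter medicine → 0% → $0.00
Subtotal = $58.14; unrounded tax = $0.8368 → $0.84; total due = $58.98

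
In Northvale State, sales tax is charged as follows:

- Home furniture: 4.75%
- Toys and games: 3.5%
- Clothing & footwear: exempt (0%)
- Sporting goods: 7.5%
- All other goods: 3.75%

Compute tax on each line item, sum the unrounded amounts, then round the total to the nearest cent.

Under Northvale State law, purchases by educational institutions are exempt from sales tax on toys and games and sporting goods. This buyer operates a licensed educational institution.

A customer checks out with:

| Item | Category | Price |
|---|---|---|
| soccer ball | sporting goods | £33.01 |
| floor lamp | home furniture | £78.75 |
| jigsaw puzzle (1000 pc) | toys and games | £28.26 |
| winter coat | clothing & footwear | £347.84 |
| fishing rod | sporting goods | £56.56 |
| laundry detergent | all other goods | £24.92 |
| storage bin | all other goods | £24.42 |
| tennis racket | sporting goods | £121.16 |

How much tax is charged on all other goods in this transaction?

Laundry detergent £24.92: all other goods → 3.75% → £0.9345
Storage bin £24.42: all other goods → 3.75% → £0.91575
Tax on all other goods: unrounded sum = £1.85025 → £1.85

£1.85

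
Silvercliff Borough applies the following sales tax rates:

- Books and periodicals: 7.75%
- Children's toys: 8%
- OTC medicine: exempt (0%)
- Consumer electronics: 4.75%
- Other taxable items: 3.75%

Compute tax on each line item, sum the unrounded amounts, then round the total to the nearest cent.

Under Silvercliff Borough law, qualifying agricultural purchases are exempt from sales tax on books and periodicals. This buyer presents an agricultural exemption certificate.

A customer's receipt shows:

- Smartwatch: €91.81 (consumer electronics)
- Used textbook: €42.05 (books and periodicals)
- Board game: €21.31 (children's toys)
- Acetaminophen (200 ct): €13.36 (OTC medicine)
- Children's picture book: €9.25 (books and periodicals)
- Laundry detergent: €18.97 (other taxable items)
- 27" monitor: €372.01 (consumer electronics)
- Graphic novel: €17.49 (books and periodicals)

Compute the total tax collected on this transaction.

Smartwatch €91.81: consumer electronics → 4.75% → €4.360975
Used textbook €42.05: books and periodicals, buyer-exempt → 0% → €0.00
Board game €21.31: children's toys → 8% → €1.7048
Acetaminophen (200 ct) €13.36: OTC medicine → 0% → €0.00
Children's picture book €9.25: books and periodicals, buyer-exempt → 0% → €0.00
Laundry detergent €18.97: other taxable items → 3.75% → €0.711375
27" monitor €372.01: consumer electronics → 4.75% → €17.670475
Graphic novel €17.49: books and periodicals, buyer-exempt → 0% → €0.00
Unrounded tax sum = €24.447625 → €24.45

€24.45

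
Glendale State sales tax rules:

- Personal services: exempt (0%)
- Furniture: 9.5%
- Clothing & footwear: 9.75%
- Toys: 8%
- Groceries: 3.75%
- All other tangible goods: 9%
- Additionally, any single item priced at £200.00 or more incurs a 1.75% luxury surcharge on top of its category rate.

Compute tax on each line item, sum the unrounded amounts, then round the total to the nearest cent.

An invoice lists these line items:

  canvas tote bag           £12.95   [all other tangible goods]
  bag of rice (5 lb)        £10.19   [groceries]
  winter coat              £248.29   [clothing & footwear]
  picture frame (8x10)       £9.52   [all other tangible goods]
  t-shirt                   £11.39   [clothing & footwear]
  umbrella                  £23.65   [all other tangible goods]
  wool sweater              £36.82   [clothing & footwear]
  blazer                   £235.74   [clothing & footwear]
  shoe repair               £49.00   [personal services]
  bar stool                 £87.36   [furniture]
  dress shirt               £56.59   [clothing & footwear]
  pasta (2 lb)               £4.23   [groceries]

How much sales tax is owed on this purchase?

£78.87

Canvas tote bag £12.95: all other tangible goods → 9% → £1.1655
Bag of rice (5 lb) £10.19: groceries → 3.75% → £0.382125
Winter coat £248.29: clothing & footwear → 9.75% + 1.75% surcharge = 11.5% → £28.55335
Picture frame (8x10) £9.52: all other tangible goods → 9% → £0.8568
T-shirt £11.39: clothing & footwear → 9.75% → £1.110525
Umbrella £23.65: all other tangible goods → 9% → £2.1285
Wool sweater £36.82: clothing & footwear → 9.75% → £3.58995
Blazer £235.74: clothing & footwear → 9.75% + 1.75% surcharge = 11.5% → £27.1101
Shoe repair £49.00: personal services → 0% → £0.00
Bar stool £87.36: furniture → 9.5% → £8.2992
Dress shirt £56.59: clothing & footwear → 9.75% → £5.517525
Pasta (2 lb) £4.23: groceries → 3.75% → £0.158625
Unrounded tax sum = £78.8722 → £78.87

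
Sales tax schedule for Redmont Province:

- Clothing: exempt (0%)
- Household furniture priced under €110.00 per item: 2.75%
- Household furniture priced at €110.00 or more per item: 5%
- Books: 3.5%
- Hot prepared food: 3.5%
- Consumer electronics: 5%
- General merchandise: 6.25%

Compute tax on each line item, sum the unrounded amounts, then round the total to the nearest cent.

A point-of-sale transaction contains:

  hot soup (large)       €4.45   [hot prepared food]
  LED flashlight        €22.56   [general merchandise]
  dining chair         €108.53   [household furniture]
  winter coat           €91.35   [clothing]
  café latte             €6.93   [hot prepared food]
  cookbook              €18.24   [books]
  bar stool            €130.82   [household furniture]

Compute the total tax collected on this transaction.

Hot soup (large) €4.45: hot prepared food → 3.5% → €0.15575
LED flashlight €22.56: general merchandise → 6.25% → €1.41
Dining chair €108.53: household furniture, under €110.00 → 2.75% → €2.984575
Winter coat €91.35: clothing → 0% → €0.00
Café latte €6.93: hot prepared food → 3.5% → €0.24255
Cookbook €18.24: books → 3.5% → €0.6384
Bar stool €130.82: household furniture, €110.00 or more → 5% → €6.541
Unrounded tax sum = €11.972275 → €11.97

€11.97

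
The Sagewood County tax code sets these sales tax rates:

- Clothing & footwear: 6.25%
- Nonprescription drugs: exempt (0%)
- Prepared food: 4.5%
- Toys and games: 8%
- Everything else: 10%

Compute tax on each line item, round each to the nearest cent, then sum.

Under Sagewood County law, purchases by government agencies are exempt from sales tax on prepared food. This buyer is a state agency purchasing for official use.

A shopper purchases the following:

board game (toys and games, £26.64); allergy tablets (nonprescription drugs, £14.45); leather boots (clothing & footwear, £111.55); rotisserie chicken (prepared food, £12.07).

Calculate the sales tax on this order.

£9.10

Board game £26.64: toys and games → 8% → £2.13
Allergy tablets £14.45: nonprescription drugs → 0% → £0.00
Leather boots £111.55: clothing & footwear → 6.25% → £6.97
Rotisserie chicken £12.07: prepared food, buyer-exempt → 0% → £0.00
Total tax = £2.13 + £6.97 = £9.10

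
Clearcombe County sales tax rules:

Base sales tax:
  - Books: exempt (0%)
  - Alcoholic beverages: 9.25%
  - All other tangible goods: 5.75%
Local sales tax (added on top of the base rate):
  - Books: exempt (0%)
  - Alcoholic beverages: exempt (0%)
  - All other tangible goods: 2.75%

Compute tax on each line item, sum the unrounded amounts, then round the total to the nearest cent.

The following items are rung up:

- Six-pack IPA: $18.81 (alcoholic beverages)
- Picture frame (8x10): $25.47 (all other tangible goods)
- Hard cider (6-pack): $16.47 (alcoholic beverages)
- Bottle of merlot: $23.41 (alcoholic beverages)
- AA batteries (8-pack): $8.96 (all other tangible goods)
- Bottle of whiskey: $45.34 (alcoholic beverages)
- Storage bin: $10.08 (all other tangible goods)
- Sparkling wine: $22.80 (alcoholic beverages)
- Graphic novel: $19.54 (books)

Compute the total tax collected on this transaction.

$15.52

Six-pack IPA $18.81: alcoholic beverages → 9.25% + 0% local = 9.25% → $1.739925
Picture frame (8x10) $25.47: all other tangible goods → 5.75% + 2.75% local = 8.5% → $2.16495
Hard cider (6-pack) $16.47: alcoholic beverages → 9.25% + 0% local = 9.25% → $1.523475
Bottle of merlot $23.41: alcoholic beverages → 9.25% + 0% local = 9.25% → $2.165425
AA batteries (8-pack) $8.96: all other tangible goods → 5.75% + 2.75% local = 8.5% → $0.7616
Bottle of whiskey $45.34: alcoholic beverages → 9.25% + 0% local = 9.25% → $4.19395
Storage bin $10.08: all other tangible goods → 5.75% + 2.75% local = 8.5% → $0.8568
Sparkling wine $22.80: alcoholic beverages → 9.25% + 0% local = 9.25% → $2.109
Graphic novel $19.54: books → 0% + 0% local = 0% → $0.00
Unrounded tax sum = $15.515125 → $15.52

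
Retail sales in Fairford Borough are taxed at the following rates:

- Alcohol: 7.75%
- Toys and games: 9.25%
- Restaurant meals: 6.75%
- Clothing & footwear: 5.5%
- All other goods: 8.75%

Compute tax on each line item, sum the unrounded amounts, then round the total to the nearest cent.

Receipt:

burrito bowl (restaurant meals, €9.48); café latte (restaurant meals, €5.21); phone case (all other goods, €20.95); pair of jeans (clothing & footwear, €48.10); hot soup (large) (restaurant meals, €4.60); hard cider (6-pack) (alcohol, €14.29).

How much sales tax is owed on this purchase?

€6.89

Burrito bowl €9.48: restaurant meals → 6.75% → €0.6399
Café latte €5.21: restaurant meals → 6.75% → €0.351675
Phone case €20.95: all other goods → 8.75% → €1.833125
Pair of jeans €48.10: clothing & footwear → 5.5% → €2.6455
Hot soup (large) €4.60: restaurant meals → 6.75% → €0.3105
Hard cider (6-pack) €14.29: alcohol → 7.75% → €1.107475
Unrounded tax sum = €6.888175 → €6.89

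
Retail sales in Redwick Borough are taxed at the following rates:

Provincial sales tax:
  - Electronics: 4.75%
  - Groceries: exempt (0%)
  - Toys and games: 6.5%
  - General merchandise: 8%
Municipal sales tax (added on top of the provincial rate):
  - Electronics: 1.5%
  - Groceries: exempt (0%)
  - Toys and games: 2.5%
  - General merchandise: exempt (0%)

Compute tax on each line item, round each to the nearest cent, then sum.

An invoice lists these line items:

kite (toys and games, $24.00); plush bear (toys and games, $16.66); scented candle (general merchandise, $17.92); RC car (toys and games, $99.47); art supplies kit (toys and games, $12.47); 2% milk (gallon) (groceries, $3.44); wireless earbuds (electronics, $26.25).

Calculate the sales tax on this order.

$16.80

Kite $24.00: toys and games → 6.5% + 2.5% municipal = 9% → $2.16
Plush bear $16.66: toys and games → 6.5% + 2.5% municipal = 9% → $1.50
Scented candle $17.92: general merchandise → 8% + 0% municipal = 8% → $1.43
RC car $99.47: toys and games → 6.5% + 2.5% municipal = 9% → $8.95
Art supplies kit $12.47: toys and games → 6.5% + 2.5% municipal = 9% → $1.12
2% milk (gallon) $3.44: groceries → 0% + 0% municipal = 0% → $0.00
Wireless earbuds $26.25: electronics → 4.75% + 1.5% municipal = 6.25% → $1.64
Total tax = $2.16 + $1.50 + $1.43 + $8.95 + $1.12 + $1.64 = $16.80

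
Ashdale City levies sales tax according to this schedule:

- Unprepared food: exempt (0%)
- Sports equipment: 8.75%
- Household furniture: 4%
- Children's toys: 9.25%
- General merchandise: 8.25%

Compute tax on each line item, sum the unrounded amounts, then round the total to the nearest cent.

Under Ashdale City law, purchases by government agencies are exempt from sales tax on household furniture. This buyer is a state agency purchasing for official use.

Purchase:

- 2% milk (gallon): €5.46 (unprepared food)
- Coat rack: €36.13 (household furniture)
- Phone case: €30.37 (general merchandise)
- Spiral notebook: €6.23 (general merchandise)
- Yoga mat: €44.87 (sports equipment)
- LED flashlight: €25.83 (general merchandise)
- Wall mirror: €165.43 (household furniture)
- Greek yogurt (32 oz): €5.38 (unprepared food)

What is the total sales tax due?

2% milk (gallon) €5.46: unprepared food → 0% → €0.00
Coat rack €36.13: household furniture, buyer-exempt → 0% → €0.00
Phone case €30.37: general merchandise → 8.25% → €2.505525
Spiral notebook €6.23: general merchandise → 8.25% → €0.513975
Yoga mat €44.87: sports equipment → 8.75% → €3.926125
LED flashlight €25.83: general merchandise → 8.25% → €2.130975
Wall mirror €165.43: household furniture, buyer-exempt → 0% → €0.00
Greek yogurt (32 oz) €5.38: unprepared food → 0% → €0.00
Unrounded tax sum = €9.0766 → €9.08

€9.08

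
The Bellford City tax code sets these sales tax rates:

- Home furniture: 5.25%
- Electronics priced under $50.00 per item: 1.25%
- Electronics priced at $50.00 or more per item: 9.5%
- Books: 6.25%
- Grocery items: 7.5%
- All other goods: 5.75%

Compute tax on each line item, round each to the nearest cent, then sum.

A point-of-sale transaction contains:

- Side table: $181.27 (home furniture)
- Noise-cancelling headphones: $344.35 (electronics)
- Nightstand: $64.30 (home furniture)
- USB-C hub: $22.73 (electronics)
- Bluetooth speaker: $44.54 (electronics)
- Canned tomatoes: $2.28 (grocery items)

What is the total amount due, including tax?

Side table $181.27: home furniture → 5.25% → $9.52
Noise-cancelling headphones $344.35: electronics, $50.00 or more → 9.5% → $32.71
Nightstand $64.30: home furniture → 5.25% → $3.38
USB-C hub $22.73: electronics, under $50.00 → 1.25% → $0.28
Bluetooth speaker $44.54: electronics, under $50.00 → 1.25% → $0.56
Canned tomatoes $2.28: grocery items → 7.5% → $0.17
Subtotal = $659.47; tax = $46.62; total due = $706.09

$706.09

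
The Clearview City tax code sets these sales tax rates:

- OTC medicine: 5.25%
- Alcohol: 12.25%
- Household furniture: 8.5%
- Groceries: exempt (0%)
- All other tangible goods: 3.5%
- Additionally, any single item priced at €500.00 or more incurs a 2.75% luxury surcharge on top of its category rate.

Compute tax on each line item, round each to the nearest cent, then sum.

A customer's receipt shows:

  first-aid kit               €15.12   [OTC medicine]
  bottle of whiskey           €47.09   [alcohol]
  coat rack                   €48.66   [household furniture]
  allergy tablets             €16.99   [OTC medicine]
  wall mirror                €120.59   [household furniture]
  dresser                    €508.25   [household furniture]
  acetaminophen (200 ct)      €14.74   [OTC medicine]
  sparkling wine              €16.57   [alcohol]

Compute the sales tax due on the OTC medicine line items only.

€2.45

First-aid kit €15.12: OTC medicine → 5.25% → €0.79
Allergy tablets €16.99: OTC medicine → 5.25% → €0.89
Acetaminophen (200 ct) €14.74: OTC medicine → 5.25% → €0.77
Tax on OTC medicine = €0.79 + €0.89 + €0.77 = €2.45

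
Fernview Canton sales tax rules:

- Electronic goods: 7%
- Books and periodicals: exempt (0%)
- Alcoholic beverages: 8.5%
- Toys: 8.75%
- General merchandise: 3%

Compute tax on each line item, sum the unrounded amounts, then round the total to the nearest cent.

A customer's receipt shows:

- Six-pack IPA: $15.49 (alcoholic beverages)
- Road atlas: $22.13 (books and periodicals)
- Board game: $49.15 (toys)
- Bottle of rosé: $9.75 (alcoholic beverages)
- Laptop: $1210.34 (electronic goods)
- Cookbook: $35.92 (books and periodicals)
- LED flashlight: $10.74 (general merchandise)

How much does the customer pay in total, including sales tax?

$1445.01

Six-pack IPA $15.49: alcoholic beverages → 8.5% → $1.31665
Road atlas $22.13: books and periodicals → 0% → $0.00
Board game $49.15: toys → 8.75% → $4.300625
Bottle of rosé $9.75: alcoholic beverages → 8.5% → $0.82875
Laptop $1210.34: electronic goods → 7% → $84.7238
Cookbook $35.92: books and periodicals → 0% → $0.00
LED flashlight $10.74: general merchandise → 3% → $0.3222
Subtotal = $1353.52; unrounded tax = $91.492025 → $91.49; total due = $1445.01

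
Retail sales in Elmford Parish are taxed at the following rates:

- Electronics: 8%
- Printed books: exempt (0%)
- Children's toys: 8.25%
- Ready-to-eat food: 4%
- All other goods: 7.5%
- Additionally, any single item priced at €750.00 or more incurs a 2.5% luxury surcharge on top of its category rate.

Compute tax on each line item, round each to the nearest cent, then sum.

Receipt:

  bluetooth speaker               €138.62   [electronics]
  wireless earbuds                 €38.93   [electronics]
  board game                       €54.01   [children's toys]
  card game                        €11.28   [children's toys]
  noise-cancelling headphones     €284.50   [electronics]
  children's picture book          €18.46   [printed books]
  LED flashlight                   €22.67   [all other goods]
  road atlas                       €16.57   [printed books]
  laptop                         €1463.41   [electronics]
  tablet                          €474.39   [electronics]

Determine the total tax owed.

Bluetooth speaker €138.62: electronics → 8% → €11.09
Wireless earbuds €38.93: electronics → 8% → €3.11
Board game €54.01: children's toys → 8.25% → €4.46
Card game €11.28: children's toys → 8.25% → €0.93
Noise-cancelling headphones €284.50: electronics → 8% → €22.76
Children's picture book €18.46: printed books → 0% → €0.00
LED flashlight €22.67: all other goods → 7.5% → €1.70
Road atlas €16.57: printed books → 0% → €0.00
Laptop €1463.41: electronics → 8% + 2.5% surcharge = 10.5% → €153.66
Tablet €474.39: electronics → 8% → €37.95
Total tax = €11.09 + €3.11 + €4.46 + €0.93 + €22.76 + €1.70 + €153.66 + €37.95 = €235.66

€235.66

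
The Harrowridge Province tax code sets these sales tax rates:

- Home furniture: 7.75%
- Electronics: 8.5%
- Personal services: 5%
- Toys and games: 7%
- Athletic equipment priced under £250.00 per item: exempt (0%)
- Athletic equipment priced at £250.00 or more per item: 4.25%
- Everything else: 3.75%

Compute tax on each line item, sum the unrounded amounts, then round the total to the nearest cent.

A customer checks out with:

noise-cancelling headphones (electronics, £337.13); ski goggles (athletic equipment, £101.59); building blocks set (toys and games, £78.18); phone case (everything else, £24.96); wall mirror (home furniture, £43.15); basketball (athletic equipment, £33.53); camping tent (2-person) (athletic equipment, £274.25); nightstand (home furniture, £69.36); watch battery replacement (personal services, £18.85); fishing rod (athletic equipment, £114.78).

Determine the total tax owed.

Noise-cancelling headphones £337.13: electronics → 8.5% → £28.65605
Ski goggles £101.59: athletic equipment, under £250.00 → 0% → £0.00
Building blocks set £78.18: toys and games → 7% → £5.4726
Phone case £24.96: everything else → 3.75% → £0.936
Wall mirror £43.15: home furniture → 7.75% → £3.344125
Basketball £33.53: athletic equipment, under £250.00 → 0% → £0.00
Camping tent (2-person) £274.25: athletic equipment, £250.00 or more → 4.25% → £11.655625
Nightstand £69.36: home furniture → 7.75% → £5.3754
Watch battery replacement £18.85: personal services → 5% → £0.9425
Fishing rod £114.78: athletic equipment, under £250.00 → 0% → £0.00
Unrounded tax sum = £56.3823 → £56.38

£56.38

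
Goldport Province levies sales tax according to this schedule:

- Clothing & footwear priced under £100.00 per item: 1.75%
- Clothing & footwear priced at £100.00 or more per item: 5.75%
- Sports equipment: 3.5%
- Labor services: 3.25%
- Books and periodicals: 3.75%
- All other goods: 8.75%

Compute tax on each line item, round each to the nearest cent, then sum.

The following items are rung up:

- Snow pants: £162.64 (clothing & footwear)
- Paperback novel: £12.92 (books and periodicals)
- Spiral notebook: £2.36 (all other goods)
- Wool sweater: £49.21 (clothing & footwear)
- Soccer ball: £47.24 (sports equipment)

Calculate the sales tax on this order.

£12.55

Snow pants £162.64: clothing & footwear, £100.00 or more → 5.75% → £9.35
Paperback novel £12.92: books and periodicals → 3.75% → £0.48
Spiral notebook £2.36: all other goods → 8.75% → £0.21
Wool sweater £49.21: clothing & footwear, under £100.00 → 1.75% → £0.86
Soccer ball £47.24: sports equipment → 3.5% → £1.65
Total tax = £9.35 + £0.48 + £0.21 + £0.86 + £1.65 = £12.55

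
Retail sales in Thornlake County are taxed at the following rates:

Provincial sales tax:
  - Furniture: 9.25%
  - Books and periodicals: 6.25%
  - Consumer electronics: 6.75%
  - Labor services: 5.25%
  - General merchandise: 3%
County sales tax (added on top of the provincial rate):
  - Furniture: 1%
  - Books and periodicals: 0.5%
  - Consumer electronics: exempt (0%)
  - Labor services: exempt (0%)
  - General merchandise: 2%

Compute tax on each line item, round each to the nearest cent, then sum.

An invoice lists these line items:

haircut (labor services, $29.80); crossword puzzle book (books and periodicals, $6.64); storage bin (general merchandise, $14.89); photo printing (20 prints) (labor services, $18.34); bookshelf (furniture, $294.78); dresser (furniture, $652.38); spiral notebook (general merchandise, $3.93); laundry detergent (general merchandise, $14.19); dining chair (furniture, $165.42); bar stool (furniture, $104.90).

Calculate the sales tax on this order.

Haircut $29.80: labor services → 5.25% + 0% county = 5.25% → $1.56
Crossword puzzle book $6.64: books and periodicals → 6.25% + 0.5% county = 6.75% → $0.45
Storage bin $14.89: general merchandise → 3% + 2% county = 5% → $0.74
Photo printing (20 prints) $18.34: labor services → 5.25% + 0% county = 5.25% → $0.96
Bookshelf $294.78: furniture → 9.25% + 1% county = 10.25% → $30.21
Dresser $652.38: furniture → 9.25% + 1% county = 10.25% → $66.87
Spiral notebook $3.93: general merchandise → 3% + 2% county = 5% → $0.20
Laundry detergent $14.19: general merchandise → 3% + 2% county = 5% → $0.71
Dining chair $165.42: furniture → 9.25% + 1% county = 10.25% → $16.96
Bar stool $104.90: furniture → 9.25% + 1% county = 10.25% → $10.75
Total tax = $1.56 + $0.45 + $0.74 + $0.96 + $30.21 + $66.87 + $0.20 + $0.71 + $16.96 + $10.75 = $129.41

$129.41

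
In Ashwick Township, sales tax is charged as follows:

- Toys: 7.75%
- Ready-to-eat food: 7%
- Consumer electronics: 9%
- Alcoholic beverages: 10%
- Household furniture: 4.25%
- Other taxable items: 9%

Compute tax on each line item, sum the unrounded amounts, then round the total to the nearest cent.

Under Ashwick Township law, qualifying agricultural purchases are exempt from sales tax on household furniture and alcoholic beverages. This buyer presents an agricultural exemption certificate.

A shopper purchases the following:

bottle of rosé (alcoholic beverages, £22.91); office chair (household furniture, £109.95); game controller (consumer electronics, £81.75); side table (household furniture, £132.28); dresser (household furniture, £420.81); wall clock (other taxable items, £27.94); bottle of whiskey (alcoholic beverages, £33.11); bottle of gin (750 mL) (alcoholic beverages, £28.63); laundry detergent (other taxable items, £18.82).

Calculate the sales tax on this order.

£11.57

Bottle of rosé £22.91: alcoholic beverages, buyer-exempt → 0% → £0.00
Office chair £109.95: household furniture, buyer-exempt → 0% → £0.00
Game controller £81.75: consumer electronics → 9% → £7.3575
Side table £132.28: household furniture, buyer-exempt → 0% → £0.00
Dresser £420.81: household furniture, buyer-exempt → 0% → £0.00
Wall clock £27.94: other taxable items → 9% → £2.5146
Bottle of whiskey £33.11: alcoholic beverages, buyer-exempt → 0% → £0.00
Bottle of gin (750 mL) £28.63: alcoholic beverages, buyer-exempt → 0% → £0.00
Laundry detergent £18.82: other taxable items → 9% → £1.6938
Unrounded tax sum = £11.5659 → £11.57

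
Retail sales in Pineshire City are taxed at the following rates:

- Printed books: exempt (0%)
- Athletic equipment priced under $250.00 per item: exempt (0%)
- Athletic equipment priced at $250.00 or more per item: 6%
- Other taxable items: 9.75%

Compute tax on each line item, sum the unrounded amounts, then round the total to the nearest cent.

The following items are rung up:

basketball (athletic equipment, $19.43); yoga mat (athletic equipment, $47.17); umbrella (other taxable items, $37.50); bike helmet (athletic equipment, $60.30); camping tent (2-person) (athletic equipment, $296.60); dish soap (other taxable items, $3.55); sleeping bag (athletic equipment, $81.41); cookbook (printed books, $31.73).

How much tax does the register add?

Basketball $19.43: athletic equipment, under $250.00 → 0% → $0.00
Yoga mat $47.17: athletic equipment, under $250.00 → 0% → $0.00
Umbrella $37.50: other taxable items → 9.75% → $3.65625
Bike helmet $60.30: athletic equipment, under $250.00 → 0% → $0.00
Camping tent (2-person) $296.60: athletic equipment, $250.00 or more → 6% → $17.796
Dish soap $3.55: other taxable items → 9.75% → $0.346125
Sleeping bag $81.41: athletic equipment, under $250.00 → 0% → $0.00
Cookbook $31.73: printed books → 0% → $0.00
Unrounded tax sum = $21.798375 → $21.80

$21.80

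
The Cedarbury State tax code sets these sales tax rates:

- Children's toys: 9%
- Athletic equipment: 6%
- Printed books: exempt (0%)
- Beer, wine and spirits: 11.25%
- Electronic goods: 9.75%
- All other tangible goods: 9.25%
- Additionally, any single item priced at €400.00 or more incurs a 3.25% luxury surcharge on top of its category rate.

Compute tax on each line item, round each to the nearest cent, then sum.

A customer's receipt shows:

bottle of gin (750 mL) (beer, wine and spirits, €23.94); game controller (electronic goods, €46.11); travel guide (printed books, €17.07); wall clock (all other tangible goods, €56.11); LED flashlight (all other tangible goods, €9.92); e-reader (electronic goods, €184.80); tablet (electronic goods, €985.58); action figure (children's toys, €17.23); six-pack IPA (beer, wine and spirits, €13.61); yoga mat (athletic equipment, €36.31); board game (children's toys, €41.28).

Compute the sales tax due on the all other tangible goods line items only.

€6.11

Wall clock €56.11: all other tangible goods → 9.25% → €5.19
LED flashlight €9.92: all other tangible goods → 9.25% → €0.92
Tax on all other tangible goods = €5.19 + €0.92 = €6.11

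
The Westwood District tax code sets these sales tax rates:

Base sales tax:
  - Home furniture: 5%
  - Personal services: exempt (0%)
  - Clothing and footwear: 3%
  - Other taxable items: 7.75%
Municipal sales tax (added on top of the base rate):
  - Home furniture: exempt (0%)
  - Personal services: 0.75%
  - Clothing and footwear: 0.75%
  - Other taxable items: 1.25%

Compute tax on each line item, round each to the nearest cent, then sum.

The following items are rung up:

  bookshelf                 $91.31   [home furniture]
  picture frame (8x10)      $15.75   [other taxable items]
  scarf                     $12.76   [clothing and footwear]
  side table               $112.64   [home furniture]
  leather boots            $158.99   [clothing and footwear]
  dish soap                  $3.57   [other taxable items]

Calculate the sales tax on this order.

Bookshelf $91.31: home furniture → 5% + 0% municipal = 5% → $4.57
Picture frame (8x10) $15.75: other taxable items → 7.75% + 1.25% municipal = 9% → $1.42
Scarf $12.76: clothing and footwear → 3% + 0.75% municipal = 3.75% → $0.48
Side table $112.64: home furniture → 5% + 0% municipal = 5% → $5.63
Leather boots $158.99: clothing and footwear → 3% + 0.75% municipal = 3.75% → $5.96
Dish soap $3.57: other taxable items → 7.75% + 1.25% municipal = 9% → $0.32
Total tax = $4.57 + $1.42 + $0.48 + $5.63 + $5.96 + $0.32 = $18.38

$18.38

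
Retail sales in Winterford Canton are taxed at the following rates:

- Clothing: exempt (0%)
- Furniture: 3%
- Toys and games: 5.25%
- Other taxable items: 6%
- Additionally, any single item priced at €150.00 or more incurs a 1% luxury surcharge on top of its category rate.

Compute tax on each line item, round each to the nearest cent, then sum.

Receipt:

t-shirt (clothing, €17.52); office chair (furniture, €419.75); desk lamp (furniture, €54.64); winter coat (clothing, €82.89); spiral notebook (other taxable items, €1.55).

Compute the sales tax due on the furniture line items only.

Office chair €419.75: furniture → 3% + 1% surcharge = 4% → €16.79
Desk lamp €54.64: furniture → 3% → €1.64
Tax on furniture = €16.79 + €1.64 = €18.43

€18.43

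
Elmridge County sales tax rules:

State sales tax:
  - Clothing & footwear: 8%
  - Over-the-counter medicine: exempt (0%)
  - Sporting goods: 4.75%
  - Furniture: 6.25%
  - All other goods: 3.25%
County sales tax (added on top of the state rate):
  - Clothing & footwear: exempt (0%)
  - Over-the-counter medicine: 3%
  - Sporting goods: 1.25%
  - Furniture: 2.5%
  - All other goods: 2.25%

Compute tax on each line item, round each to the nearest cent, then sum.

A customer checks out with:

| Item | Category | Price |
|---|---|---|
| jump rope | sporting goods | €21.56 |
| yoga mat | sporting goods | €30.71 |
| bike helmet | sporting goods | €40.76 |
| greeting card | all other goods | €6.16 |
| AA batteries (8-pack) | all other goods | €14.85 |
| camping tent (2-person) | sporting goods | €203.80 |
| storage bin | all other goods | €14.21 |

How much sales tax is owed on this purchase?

€19.75

Jump rope €21.56: sporting goods → 4.75% + 1.25% county = 6% → €1.29
Yoga mat €30.71: sporting goods → 4.75% + 1.25% county = 6% → €1.84
Bike helmet €40.76: sporting goods → 4.75% + 1.25% county = 6% → €2.45
Greeting card €6.16: all other goods → 3.25% + 2.25% county = 5.5% → €0.34
AA batteries (8-pack) €14.85: all other goods → 3.25% + 2.25% county = 5.5% → €0.82
Camping tent (2-person) €203.80: sporting goods → 4.75% + 1.25% county = 6% → €12.23
Storage bin €14.21: all other goods → 3.25% + 2.25% county = 5.5% → €0.78
Total tax = €1.29 + €1.84 + €2.45 + €0.34 + €0.82 + €12.23 + €0.78 = €19.75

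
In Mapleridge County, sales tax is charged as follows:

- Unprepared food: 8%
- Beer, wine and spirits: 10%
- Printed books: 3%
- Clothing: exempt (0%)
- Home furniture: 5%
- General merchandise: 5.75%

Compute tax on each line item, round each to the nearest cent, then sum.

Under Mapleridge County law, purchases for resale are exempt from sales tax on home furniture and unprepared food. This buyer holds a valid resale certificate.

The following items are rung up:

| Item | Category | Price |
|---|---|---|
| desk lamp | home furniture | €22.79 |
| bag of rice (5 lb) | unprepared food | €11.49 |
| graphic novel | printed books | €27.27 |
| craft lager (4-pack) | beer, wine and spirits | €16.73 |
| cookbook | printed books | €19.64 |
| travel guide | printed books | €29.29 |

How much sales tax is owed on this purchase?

Desk lamp €22.79: home furniture, buyer-exempt → 0% → €0.00
Bag of rice (5 lb) €11.49: unprepared food, buyer-exempt → 0% → €0.00
Graphic novel €27.27: printed books → 3% → €0.82
Craft lager (4-pack) €16.73: beer, wine and spirits → 10% → €1.67
Cookbook €19.64: printed books → 3% → €0.59
Travel guide €29.29: printed books → 3% → €0.88
Total tax = €0.82 + €1.67 + €0.59 + €0.88 = €3.96

€3.96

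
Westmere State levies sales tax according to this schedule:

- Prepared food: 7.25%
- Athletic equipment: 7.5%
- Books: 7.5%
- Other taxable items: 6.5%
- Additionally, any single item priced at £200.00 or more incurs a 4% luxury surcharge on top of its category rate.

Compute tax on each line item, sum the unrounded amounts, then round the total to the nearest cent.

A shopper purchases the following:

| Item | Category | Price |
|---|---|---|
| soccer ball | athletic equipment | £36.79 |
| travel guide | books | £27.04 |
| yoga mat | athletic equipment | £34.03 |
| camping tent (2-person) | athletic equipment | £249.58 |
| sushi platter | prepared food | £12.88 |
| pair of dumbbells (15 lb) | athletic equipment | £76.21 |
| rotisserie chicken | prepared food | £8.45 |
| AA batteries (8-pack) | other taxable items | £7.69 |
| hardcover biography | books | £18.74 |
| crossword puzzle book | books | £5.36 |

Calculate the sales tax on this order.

£45.61

Soccer ball £36.79: athletic equipment → 7.5% → £2.75925
Travel guide £27.04: books → 7.5% → £2.028
Yoga mat £34.03: athletic equipment → 7.5% → £2.55225
Camping tent (2-person) £249.58: athletic equipment → 7.5% + 4% surcharge = 11.5% → £28.7017
Sushi platter £12.88: prepared food → 7.25% → £0.9338
Pair of dumbbells (15 lb) £76.21: athletic equipment → 7.5% → £5.71575
Rotisserie chicken £8.45: prepared food → 7.25% → £0.612625
AA batteries (8-pack) £7.69: other taxable items → 6.5% → £0.49985
Hardcover biography £18.74: books → 7.5% → £1.4055
Crossword puzzle book £5.36: books → 7.5% → £0.402
Unrounded tax sum = £45.610725 → £45.61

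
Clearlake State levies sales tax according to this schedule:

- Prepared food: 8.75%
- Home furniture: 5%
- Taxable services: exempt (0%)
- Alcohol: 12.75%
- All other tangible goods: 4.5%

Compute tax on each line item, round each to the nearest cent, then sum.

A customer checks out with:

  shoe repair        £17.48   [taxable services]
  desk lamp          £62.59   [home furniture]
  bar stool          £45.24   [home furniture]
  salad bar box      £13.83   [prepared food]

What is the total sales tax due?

£6.60

Shoe repair £17.48: taxable services → 0% → £0.00
Desk lamp £62.59: home furniture → 5% → £3.13
Bar stool £45.24: home furniture → 5% → £2.26
Salad bar box £13.83: prepared food → 8.75% → £1.21
Total tax = £3.13 + £2.26 + £1.21 = £6.60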